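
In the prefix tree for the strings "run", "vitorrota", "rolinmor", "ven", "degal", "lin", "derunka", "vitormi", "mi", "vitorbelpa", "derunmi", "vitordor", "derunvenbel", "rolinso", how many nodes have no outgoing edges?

A leaf is a node with no children — equivalently, the end of a word that is not a proper prefix of any other stored word.
Those words: "degal", "derunka", "derunmi", "derunvenbel", "lin", "mi", "rolinmor", "rolinso", "run", "ven", "vitorbelpa", "vitordor", "vitormi", "vitorrota"
Leaf count: 14

14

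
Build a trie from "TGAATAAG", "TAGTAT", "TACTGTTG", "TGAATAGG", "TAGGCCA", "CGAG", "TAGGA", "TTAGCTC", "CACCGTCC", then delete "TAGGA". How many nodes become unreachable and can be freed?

1

After clearing the end-marker at "TAGGA", prune upward until reaching a node still needed by another word.
The suffix "A" (1 node) is used only by "TAGGA"; the node for "TAGG" still has the child "C", so pruning stops there.
Nodes removed: 1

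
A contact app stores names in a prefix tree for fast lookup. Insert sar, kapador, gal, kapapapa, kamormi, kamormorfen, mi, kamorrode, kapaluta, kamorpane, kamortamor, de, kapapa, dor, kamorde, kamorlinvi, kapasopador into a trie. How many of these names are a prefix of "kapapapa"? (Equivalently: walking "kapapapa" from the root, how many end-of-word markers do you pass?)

2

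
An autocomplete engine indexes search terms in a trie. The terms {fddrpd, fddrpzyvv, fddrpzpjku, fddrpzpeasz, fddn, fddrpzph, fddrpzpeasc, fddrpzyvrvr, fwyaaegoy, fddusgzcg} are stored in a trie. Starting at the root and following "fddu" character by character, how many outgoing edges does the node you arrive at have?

1

The children of the "fddu" node are the distinct next characters among strings starting with "fddu".
Characters that immediately follow "fddu" among the stored strings: {s}.
That node has 1 child edge.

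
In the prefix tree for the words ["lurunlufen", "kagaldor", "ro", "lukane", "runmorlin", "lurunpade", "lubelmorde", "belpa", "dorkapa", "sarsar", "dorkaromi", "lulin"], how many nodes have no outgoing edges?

Leaves are exactly the stored words that no other stored word extends.
Those words: "belpa", "dorkapa", "dorkaromi", "kagaldor", "lubelmorde", "lukane", "lulin", "lurunlufen", "lurunpade", "ro", "runmorlin", "sarsar"
Leaf count: 12

12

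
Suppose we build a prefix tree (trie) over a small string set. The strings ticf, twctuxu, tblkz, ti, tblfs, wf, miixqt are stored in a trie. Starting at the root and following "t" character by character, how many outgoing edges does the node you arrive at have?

Walk "t" from the root, arriving at one node.
Characters that immediately follow "t" among the stored strings: {b, i, w}.
That node has 3 child edges.

3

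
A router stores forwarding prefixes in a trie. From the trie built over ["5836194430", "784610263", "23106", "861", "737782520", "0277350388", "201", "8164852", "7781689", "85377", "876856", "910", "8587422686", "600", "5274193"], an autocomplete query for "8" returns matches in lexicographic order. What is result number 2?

85377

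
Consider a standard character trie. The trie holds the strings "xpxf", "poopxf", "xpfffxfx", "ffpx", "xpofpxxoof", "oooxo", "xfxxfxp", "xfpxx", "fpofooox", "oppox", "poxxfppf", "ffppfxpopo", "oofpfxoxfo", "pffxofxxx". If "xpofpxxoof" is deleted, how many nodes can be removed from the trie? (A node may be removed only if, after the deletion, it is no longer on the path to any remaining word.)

8

Walk "xpofpxxoof" from the leaf back toward the root, removing each node that no remaining word uses.
The suffix "ofpxxoof" (8 nodes) is used only by "xpofpxxoof"; the node for "xp" still has the child "x", so pruning stops there.
Nodes removed: 8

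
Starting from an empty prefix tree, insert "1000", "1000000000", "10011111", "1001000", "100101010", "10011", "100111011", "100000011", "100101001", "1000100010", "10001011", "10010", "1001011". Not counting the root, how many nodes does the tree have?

38

Trie structure (* marks end of a word):
(root)
└─ 1
   └─ 0
      └─ 0
         ├─ 0 *
         │  ├─ 0
         │  │  └─ 0
         │  │     └─ 0
         │  │        ├─ 0
         │  │        │  └─ 0
         │  │        │     └─ 0 *
         │  │        └─ 1
         │  │           └─ 1 *
         │  └─ 1
         │     └─ 0
         │        ├─ 0
         │        │  └─ 0
         │        │     └─ 1
         │        │        └─ 0 *
         │        └─ 1
         │           └─ 1 *
         └─ 1
            ├─ 0 *
            │  ├─ 0
            │  │  └─ 0 *
            │  └─ 1
            │     ├─ 0
            │     │  ├─ 0
            │     │  │  └─ 1 *
            │     │  └─ 1
            │     │     └─ 0 *
            │     └─ 1 *
            └─ 1 *
               └─ 1
                  ├─ 0
                  │  └─ 1
                  │     └─ 1 *
                  └─ 1
                     └─ 1 *
Counting every labelled node above: 38.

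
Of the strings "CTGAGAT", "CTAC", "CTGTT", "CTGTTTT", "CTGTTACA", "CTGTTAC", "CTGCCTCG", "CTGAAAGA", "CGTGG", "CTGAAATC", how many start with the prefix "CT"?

Filter for entries beginning with "CT":
Words under "CT": CTAC, CTGAAAGA, CTGAAATC, CTGAGAT, CTGCCTCG, CTGTT, CTGTTAC, CTGTTACA, CTGTTTT
Count: 9

9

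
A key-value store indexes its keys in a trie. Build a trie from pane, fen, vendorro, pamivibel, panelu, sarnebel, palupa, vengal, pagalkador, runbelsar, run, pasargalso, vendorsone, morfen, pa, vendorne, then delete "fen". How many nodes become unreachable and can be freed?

After clearing the end-marker at "fen", prune upward until reaching a node still needed by another word.
No other word shares any prefix with "fen", so all 3 of its nodes go.
Nodes removed: 3

3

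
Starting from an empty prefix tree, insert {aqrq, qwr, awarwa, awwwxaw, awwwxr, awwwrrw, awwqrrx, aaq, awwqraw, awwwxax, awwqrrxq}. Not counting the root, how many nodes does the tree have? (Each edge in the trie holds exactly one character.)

31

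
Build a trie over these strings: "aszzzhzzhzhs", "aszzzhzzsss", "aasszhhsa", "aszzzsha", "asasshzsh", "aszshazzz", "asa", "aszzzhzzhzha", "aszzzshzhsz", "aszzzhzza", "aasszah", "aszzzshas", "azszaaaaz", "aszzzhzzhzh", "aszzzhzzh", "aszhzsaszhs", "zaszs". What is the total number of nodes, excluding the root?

69

Count nodes per top-level branch (shared prefixes stored once):
  'a'-branch (aasszah, aasszhhsa, asa, asasshzsh, aszhzsaszhs, aszshazzz, aszzzhzza, aszzzhzzh, aszzzhzzhzh, aszzzhzzhzha, aszzzhzzhzhs, aszzzhzzsss, aszzzsha, aszzzshas, aszzzshzhsz, azszaaaaz): 64 nodes
  'z'-branch (zaszs): 5 nodes
Sum: 69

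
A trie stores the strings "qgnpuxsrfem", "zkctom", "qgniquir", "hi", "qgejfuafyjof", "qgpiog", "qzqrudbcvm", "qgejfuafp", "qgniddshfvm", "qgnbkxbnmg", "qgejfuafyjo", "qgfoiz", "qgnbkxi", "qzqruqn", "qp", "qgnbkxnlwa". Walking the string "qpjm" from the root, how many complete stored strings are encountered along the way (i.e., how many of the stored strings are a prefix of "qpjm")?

Traverse "qpjm" character by character; count nodes along the way that are marked as word ends.
Prefixes of the query that are stored words: "qp"
Count: 1

1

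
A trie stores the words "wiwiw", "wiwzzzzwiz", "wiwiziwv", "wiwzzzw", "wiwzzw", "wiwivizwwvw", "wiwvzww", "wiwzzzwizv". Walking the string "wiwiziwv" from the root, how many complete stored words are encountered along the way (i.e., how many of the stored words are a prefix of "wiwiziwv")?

Check each prefix of "wiwiziwv" against the stored set — each match is an end-marker on the path.
Prefixes of the query that are stored words: "wiwiziwv"
Count: 1

1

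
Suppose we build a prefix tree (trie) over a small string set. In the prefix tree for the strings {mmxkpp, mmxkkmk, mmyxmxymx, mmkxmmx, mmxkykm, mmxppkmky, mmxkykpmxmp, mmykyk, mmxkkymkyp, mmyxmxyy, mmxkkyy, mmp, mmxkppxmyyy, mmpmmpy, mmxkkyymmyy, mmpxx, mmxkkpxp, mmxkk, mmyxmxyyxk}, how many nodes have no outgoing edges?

Leaves are exactly the stored words that no other stored word extends.
Those words: "mmkxmmx", "mmpmmpy", "mmpxx", "mmxkkmk", "mmxkkpxp", "mmxkkymkyp", "mmxkkyymmyy", "mmxkppxmyyy", "mmxkykm", "mmxkykpmxmp", "mmxppkmky", "mmykyk", "mmyxmxymx", "mmyxmxyyxk"
Leaf count: 14

14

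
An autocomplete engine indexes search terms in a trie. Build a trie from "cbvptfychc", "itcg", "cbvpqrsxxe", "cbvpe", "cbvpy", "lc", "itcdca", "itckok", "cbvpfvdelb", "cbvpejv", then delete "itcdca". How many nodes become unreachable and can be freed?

Walk "itcdca" from the leaf back toward the root, removing each node that no remaining word uses.
The suffix "dca" (3 nodes) is used only by "itcdca"; the node for "itc" still has the child "g", so pruning stops there.
Nodes removed: 3

3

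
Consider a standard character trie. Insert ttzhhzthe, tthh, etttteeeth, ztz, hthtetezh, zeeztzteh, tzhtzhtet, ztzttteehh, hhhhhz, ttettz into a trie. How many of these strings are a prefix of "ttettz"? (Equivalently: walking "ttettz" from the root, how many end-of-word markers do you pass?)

1

Check each prefix of "ttettz" against the stored set — each match is an end-marker on the path.
Prefixes of the query that are stored words: "ttettz"
Count: 1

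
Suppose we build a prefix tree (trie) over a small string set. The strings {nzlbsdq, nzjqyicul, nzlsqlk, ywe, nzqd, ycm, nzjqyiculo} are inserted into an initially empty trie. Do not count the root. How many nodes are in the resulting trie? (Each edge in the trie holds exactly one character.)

26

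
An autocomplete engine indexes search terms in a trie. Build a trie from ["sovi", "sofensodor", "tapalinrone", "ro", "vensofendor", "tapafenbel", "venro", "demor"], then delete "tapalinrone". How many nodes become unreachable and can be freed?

A node on "tapalinrone"'s path can go only if nothing else ends at it or branches off below it.
The suffix "linrone" (7 nodes) is used only by "tapalinrone"; the node for "tapa" still has the child "f", so pruning stops there.
Nodes removed: 7

7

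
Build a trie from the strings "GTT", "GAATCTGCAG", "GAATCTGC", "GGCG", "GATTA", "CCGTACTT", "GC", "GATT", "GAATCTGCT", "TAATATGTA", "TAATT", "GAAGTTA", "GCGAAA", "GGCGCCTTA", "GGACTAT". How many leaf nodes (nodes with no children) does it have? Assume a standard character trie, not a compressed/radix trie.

11

A leaf is a node with no children — equivalently, the end of a word that is not a proper prefix of any other stored word.
Those words: "CCGTACTT", "GAAGTTA", "GAATCTGCAG", "GAATCTGCT", "GATTA", "GCGAAA", "GGACTAT", "GGCGCCTTA", "GTT", "TAATATGTA", "TAATT"
Leaf count: 11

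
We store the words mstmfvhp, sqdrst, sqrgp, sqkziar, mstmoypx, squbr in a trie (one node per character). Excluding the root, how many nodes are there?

29

Insert word by word; a character creates a node only if that edge doesn't already exist:
  "mstmfvhp" → 8 new (m, s, t, m, f, v, h, p)
  "sqdrst" → 6 new (s, q, d, r, s, t)
  "sqrgp" → prefix "sq" already present; 3 new (r, g, p)
  "sqkziar" → prefix "sq" already present; 5 new (k, z, i, a, r)
  "mstmoypx" → prefix "mstm" already present; 4 new (o, y, p, x)
  "squbr" → prefix "sq" already present; 3 new (u, b, r)
Total nodes = 8 + 6 + 3 + 5 + 4 + 3 = 29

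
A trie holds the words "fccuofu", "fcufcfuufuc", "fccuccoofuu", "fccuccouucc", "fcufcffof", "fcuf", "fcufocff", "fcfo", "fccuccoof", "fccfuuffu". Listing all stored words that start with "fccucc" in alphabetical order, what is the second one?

Filter for "fccucc…" and sort: "fccuccoof", "fccuccoofuu", "fccuccouucc"
The 2nd is fccuccoofuu.

fccuccoofuu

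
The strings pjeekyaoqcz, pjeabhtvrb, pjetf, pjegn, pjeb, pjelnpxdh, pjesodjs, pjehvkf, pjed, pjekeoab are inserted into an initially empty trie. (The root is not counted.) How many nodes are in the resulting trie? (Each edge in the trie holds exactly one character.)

For each word, the new-node count is its length minus the longest prefix already in the trie:
  "pjeekyaoqcz" → 11 new (p, j, e, e, k, y, a, o, q, c, z)
  "pjeabhtvrb" → prefix "pje" already present; 7 new (a, b, h, t, v, r, b)
  "pjetf" → prefix "pje" already present; 2 new (t, f)
  "pjegn" → prefix "pje" already present; 2 new (g, n)
  "pjeb" → prefix "pje" already present; 1 new (b)
  "pjelnpxdh" → prefix "pje" already present; 6 new (l, n, p, x, d, h)
  "pjesodjs" → prefix "pje" already present; 5 new (s, o, d, j, s)
  "pjehvkf" → prefix "pje" already present; 4 new (h, v, k, f)
  "pjed" → prefix "pje" already present; 1 new (d)
  "pjekeoab" → prefix "pje" already present; 5 new (k, e, o, a, b)
Total nodes = 11 + 7 + 2 + 2 + 1 + 6 + 5 + 4 + 1 + 5 = 44

44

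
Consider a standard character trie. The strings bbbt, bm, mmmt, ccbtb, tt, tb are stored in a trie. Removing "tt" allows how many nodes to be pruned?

A node on "tt"'s path can go only if nothing else ends at it or branches off below it.
The suffix "t" (1 node) is used only by "tt"; the node for "t" still has the child "b", so pruning stops there.
Nodes removed: 1

1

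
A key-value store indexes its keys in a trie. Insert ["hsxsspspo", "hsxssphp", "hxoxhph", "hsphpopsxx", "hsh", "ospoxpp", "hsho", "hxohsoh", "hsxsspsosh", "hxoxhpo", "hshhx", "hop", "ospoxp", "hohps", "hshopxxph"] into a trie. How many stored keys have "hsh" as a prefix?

Traverse to the node for "hsh", then collect every word in that subtree.
Words under "hsh": hsh, hshhx, hsho, hshopxxph
Count: 4

4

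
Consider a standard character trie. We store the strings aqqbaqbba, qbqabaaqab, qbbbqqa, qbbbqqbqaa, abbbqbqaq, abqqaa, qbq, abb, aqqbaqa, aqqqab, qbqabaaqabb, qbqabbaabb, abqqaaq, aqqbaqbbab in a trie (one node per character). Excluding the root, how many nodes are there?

For each word, the new-node count is its length minus the longest prefix already in the trie:
  "aqqbaqbba" → 9 new (a, q, q, b, a, q, b, b, a)
  "qbqabaaqab" → 10 new (q, b, q, a, b, a, a, q, a, b)
  "qbbbqqa" → prefix "qb" already present; 5 new (b, b, q, q, a)
  "qbbbqqbqaa" → prefix "qbbbqq" already present; 4 new (b, q, a, a)
  "abbbqbqaq" → prefix "a" already present; 8 new (b, b, b, q, b, q, a, q)
  "abqqaa" → prefix "ab" already present; 4 new (q, q, a, a)
  "qbq" → prefix "qbq" already present; 0 new (none)
  "abb" → prefix "abb" already present; 0 new (none)
  "aqqbaqa" → prefix "aqqbaq" already present; 1 new (a)
  "aqqqab" → prefix "aqq" already present; 3 new (q, a, b)
  "qbqabaaqabb" → prefix "qbqabaaqab" already present; 1 new (b)
  "qbqabbaabb" → prefix "qbqab" already present; 5 new (b, a, a, b, b)
  "abqqaaq" → prefix "abqqaa" already present; 1 new (q)
  "aqqbaqbbab" → prefix "aqqbaqbba" already present; 1 new (b)
Total nodes = 9 + 10 + 5 + 4 + 8 + 4 + 0 + 0 + 1 + 3 + 1 + 5 + 1 + 1 = 52

52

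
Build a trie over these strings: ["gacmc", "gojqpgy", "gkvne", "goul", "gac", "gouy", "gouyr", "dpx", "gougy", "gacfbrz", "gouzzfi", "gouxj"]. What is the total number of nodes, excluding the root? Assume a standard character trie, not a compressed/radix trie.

34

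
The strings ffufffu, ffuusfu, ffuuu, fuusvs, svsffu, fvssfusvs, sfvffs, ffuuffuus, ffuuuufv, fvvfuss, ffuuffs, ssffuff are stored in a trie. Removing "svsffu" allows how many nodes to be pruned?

5

After clearing the end-marker at "svsffu", prune upward until reaching a node still needed by another word.
The suffix "vsffu" (5 nodes) is used only by "svsffu"; the node for "s" still has the child "f", so pruning stops there.
Nodes removed: 5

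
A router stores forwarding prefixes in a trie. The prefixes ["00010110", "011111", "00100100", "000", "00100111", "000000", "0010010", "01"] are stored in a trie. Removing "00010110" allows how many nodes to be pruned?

5

Walk "00010110" from the leaf back toward the root, removing each node that no remaining word uses.
The suffix "10110" (5 nodes) is used only by "00010110"; the node for "000" still has the child "0", so pruning stops there.
Nodes removed: 5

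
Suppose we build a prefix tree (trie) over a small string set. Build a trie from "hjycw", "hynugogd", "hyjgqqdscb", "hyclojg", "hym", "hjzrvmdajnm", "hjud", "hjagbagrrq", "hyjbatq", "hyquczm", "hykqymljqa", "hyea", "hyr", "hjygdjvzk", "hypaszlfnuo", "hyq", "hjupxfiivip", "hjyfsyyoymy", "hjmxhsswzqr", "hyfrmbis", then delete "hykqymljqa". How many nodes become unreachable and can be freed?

8

Walk "hykqymljqa" from the leaf back toward the root, removing each node that no remaining word uses.
The suffix "kqymljqa" (8 nodes) is used only by "hykqymljqa"; the node for "hy" still has the child "n", so pruning stops there.
Nodes removed: 8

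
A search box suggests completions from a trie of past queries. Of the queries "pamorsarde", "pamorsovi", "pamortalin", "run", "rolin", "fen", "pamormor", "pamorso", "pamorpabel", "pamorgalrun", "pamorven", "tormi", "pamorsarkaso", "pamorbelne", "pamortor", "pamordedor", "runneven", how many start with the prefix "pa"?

Traverse to the node for "pa", then collect every word in that subtree.
Matches: "pamorbelne", "pamordedor", "pamorgalrun", "pamormor", "pamorpabel", "pamorsarde", "pamorsarkaso", "pamorso", "pamorsovi", "pamortalin", "pamortor", "pamorven"
Count: 12

12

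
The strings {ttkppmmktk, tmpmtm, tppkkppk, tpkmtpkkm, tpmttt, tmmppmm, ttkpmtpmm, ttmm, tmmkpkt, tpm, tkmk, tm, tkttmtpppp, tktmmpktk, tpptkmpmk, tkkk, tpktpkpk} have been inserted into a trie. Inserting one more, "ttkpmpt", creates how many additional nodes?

2

Walking "ttkpmpt" from the root, the first 5 characters ("ttkpm") follow existing edges; "p" is the first miss.
New nodes needed: |"ttkpmpt"| − 5 = 7 − 5 = 2.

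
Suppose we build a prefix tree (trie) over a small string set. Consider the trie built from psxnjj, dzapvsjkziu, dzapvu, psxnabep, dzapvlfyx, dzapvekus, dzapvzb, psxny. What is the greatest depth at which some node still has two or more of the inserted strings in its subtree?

Equivalently: take the maximum, over all pairs, of their longest common prefix length.
"dzapvekus" and "dzapvlfyx" agree on "dzapv" (5 characters) before diverging; nothing deeper is shared.
Longest shared-prefix length: 5

5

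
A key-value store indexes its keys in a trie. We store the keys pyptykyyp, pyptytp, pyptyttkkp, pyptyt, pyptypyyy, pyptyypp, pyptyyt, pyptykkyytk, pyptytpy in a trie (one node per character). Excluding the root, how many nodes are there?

Trie structure (* marks end of a word):
(root)
└─ p
   └─ y
      └─ p
         └─ t
            └─ y
               ├─ k
               │  ├─ k
               │  │  └─ y
               │  │     └─ y
               │  │        └─ t
               │  │           └─ k *
               │  └─ y
               │     └─ y
               │        └─ p *
               ├─ p
               │  └─ y
               │     └─ y
               │        └─ y *
               ├─ t *
               │  ├─ p *
               │  │  └─ y *
               │  └─ t
               │     └─ k
               │        └─ k
               │           └─ p *
               └─ y
                  ├─ p
                  │  └─ p *
                  └─ t *
Counting every labelled node above: 29.

29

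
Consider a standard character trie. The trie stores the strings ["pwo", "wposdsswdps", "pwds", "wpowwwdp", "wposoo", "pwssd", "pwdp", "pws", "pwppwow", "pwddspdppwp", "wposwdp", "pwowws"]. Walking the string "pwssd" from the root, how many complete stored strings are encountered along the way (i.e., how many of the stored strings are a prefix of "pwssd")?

Check each prefix of "pwssd" against the stored set — each match is an end-marker on the path.
Prefixes of the query that are stored words: "pws", "pwssd"
Count: 2

2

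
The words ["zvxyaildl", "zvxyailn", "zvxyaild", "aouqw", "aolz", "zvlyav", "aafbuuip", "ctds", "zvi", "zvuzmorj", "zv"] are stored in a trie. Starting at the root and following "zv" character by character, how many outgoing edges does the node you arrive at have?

Walk "zv" from the root, arriving at one node.
Characters that immediately follow "zv" among the stored strings: {i, l, u, x}.
That node has 4 child edges.

4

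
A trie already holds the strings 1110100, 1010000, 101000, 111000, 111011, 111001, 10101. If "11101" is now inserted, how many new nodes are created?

"11101" is already a full path in the trie; only an end-marker is added.
No new nodes are needed: 0.

0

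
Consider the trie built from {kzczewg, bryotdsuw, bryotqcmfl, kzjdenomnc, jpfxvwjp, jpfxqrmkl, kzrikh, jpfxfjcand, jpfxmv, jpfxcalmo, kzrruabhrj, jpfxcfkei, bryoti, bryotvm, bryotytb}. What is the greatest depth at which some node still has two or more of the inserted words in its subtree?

Equivalently: take the maximum, over all pairs, of their longest common prefix length.
"bryotdsuw" and "bryoti" agree on "bryot" (5 characters) before diverging; nothing deeper is shared.
Longest shared-prefix length: 5

5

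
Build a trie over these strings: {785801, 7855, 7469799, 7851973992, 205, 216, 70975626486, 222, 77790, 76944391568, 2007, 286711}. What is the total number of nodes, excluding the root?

Count nodes per top-level branch (shared prefixes stored once):
  '2'-branch (2007, 205, 216, 222, 286711): 14 nodes
  '7'-branch (70975626486, 7469799, 76944391568, 77790, 7851973992, 7855, 785801): 44 nodes
Sum: 58

58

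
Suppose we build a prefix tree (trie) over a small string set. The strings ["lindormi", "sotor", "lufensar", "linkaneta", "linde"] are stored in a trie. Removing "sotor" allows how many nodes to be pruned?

5

After clearing the end-marker at "sotor", prune upward until reaching a node still needed by another word.
No other word shares any prefix with "sotor", so all 5 of its nodes go.
Nodes removed: 5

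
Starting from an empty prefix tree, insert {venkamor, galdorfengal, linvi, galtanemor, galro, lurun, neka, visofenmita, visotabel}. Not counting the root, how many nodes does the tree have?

57

For each word, the new-node count is its length minus the longest prefix already in the trie:
  "venkamor" → 8 new (v, e, n, k, a, m, o, r)
  "galdorfengal" → 12 new (g, a, l, d, o, r, f, e, n, g, a, l)
  "linvi" → 5 new (l, i, n, v, i)
  "galtanemor" → prefix "gal" already present; 7 new (t, a, n, e, m, o, r)
  "galro" → prefix "gal" already present; 2 new (r, o)
  "lurun" → prefix "l" already present; 4 new (u, r, u, n)
  "neka" → 4 new (n, e, k, a)
  "visofenmita" → prefix "v" already present; 10 new (i, s, o, f, e, n, m, i, t, a)
  "visotabel" → prefix "viso" already present; 5 new (t, a, b, e, l)
Total nodes = 8 + 12 + 5 + 7 + 2 + 4 + 4 + 10 + 5 = 57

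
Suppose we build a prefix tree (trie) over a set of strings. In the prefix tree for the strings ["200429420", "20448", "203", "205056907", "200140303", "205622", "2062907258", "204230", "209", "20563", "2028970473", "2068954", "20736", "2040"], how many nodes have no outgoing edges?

Leaves are exactly the stored words that no other stored word extends.
Those words: "200140303", "200429420", "2028970473", "203", "2040", "204230", "20448", "205056907", "205622", "20563", "2062907258", "2068954", "20736", "209"
Leaf count: 14

14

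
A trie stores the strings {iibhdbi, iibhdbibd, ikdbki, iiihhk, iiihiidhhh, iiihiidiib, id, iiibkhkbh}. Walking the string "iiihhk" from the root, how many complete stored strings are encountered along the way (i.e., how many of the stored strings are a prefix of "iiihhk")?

1

Walk "iiihhk" from the root; an end-of-word marker is hit whenever a stored word is a prefix of "iiihhk".
Prefixes of the query that are stored words: "iiihhk"
Count: 1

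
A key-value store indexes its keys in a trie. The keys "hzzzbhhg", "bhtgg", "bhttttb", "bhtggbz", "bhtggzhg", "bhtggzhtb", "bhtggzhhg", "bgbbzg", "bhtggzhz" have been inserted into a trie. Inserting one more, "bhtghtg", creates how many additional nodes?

The longest prefix of "bhtghtg" already in the trie is "bhtg" (length 4).
New nodes needed: |"bhtghtg"| − 4 = 7 − 4 = 3.

3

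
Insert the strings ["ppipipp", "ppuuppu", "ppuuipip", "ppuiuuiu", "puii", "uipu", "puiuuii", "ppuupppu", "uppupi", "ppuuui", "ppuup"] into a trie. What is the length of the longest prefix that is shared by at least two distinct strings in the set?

The deepest shared node is where two words last agree before diverging.
"ppuupppu" and "ppuuppu" agree on "ppuupp" (6 characters) before diverging; nothing deeper is shared.
Longest shared-prefix length: 6

6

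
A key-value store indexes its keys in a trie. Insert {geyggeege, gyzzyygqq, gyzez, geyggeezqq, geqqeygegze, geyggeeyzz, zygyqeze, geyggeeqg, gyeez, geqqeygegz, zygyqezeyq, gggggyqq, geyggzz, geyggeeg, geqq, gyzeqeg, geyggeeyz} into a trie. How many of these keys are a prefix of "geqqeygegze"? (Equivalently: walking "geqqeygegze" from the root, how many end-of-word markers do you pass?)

3

Walk "geqqeygegze" from the root; an end-of-word marker is hit whenever a stored word is a prefix of "geqqeygegze".
Prefixes of the query that are stored words: "geqq", "geqqeygegz", "geqqeygegze"
Count: 3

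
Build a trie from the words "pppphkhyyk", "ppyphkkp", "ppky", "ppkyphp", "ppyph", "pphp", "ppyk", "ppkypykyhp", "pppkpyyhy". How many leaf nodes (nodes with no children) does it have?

Leaves are exactly the stored words that no other stored word extends.
Those words: "pphp", "ppkyphp", "ppkypykyhp", "pppkpyyhy", "pppphkhyyk", "ppyk", "ppyphkkp"
Leaf count: 7

7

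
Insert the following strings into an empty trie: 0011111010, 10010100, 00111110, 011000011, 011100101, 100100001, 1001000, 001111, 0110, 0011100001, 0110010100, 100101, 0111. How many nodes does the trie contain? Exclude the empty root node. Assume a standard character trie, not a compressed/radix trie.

46

Insert word by word; a character creates a node only if that edge doesn't already exist:
  "0011111010" → 10 new (0, 0, 1, 1, 1, 1, 1, 0, 1, 0)
  "10010100" → 8 new (1, 0, 0, 1, 0, 1, 0, 0)
  "00111110" → prefix "00111110" already present; 0 new (none)
  "011000011" → prefix "0" already present; 8 new (1, 1, 0, 0, 0, 0, 1, 1)
  "011100101" → prefix "011" already present; 6 new (1, 0, 0, 1, 0, 1)
  "100100001" → prefix "10010" already present; 4 new (0, 0, 0, 1)
  "1001000" → prefix "1001000" already present; 0 new (none)
  "001111" → prefix "001111" already present; 0 new (none)
  "0110" → prefix "0110" already present; 0 new (none)
  "0011100001" → prefix "00111" already present; 5 new (0, 0, 0, 0, 1)
  "0110010100" → prefix "01100" already present; 5 new (1, 0, 1, 0, 0)
  "100101" → prefix "100101" already present; 0 new (none)
  "0111" → prefix "0111" already present; 0 new (none)
Total nodes = 10 + 8 + 0 + 8 + 6 + 4 + 0 + 0 + 0 + 5 + 5 + 0 + 0 = 46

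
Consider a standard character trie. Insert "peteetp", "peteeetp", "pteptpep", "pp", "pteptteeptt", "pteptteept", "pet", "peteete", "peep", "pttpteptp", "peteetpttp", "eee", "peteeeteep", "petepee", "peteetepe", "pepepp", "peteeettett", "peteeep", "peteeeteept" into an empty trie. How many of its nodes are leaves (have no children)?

14

A leaf is a node with no children — equivalently, the end of a word that is not a proper prefix of any other stored word.
Those words: "eee", "peep", "pepepp", "peteeep", "peteeeteept", "peteeetp", "peteeettett", "peteetepe", "peteetpttp", "petepee", "pp", "pteptpep", "pteptteeptt", "pttpteptp"
Leaf count: 14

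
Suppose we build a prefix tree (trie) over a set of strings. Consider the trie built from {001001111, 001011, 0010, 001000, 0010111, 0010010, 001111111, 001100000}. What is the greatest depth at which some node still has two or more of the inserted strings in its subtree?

6

The deepest shared node is where two words last agree before diverging.
e.g. "0010010" and "001001111" share the prefix "001001" of length 6; no pair shares a longer one.
Longest shared-prefix length: 6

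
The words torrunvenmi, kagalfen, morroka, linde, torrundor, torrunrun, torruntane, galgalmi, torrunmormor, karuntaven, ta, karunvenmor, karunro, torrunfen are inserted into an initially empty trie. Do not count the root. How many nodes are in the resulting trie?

For each word, the new-node count is its length minus the longest prefix already in the trie:
  "torrunvenmi" → 11 new (t, o, r, r, u, n, v, e, n, m, i)
  "kagalfen" → 8 new (k, a, g, a, l, f, e, n)
  "morroka" → 7 new (m, o, r, r, o, k, a)
  "linde" → 5 new (l, i, n, d, e)
  "torrundor" → prefix "torrun" already present; 3 new (d, o, r)
  "torrunrun" → prefix "torrun" already present; 3 new (r, u, n)
  "torruntane" → prefix "torrun" already present; 4 new (t, a, n, e)
  "galgalmi" → 8 new (g, a, l, g, a, l, m, i)
  "torrunmormor" → prefix "torrun" already present; 6 new (m, o, r, m, o, r)
  "karuntaven" → prefix "ka" already present; 8 new (r, u, n, t, a, v, e, n)
  "ta" → prefix "t" already present; 1 new (a)
  "karunvenmor" → prefix "karun" already present; 6 new (v, e, n, m, o, r)
  "karunro" → prefix "karun" already present; 2 new (r, o)
  "torrunfen" → prefix "torrun" already present; 3 new (f, e, n)
Total nodes = 11 + 8 + 7 + 5 + 3 + 3 + 4 + 8 + 6 + 8 + 1 + 6 + 2 + 3 = 75

75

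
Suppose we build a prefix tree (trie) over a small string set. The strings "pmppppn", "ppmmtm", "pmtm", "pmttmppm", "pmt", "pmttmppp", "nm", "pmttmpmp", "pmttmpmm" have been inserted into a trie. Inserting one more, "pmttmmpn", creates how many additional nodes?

3

The longest prefix of "pmttmmpn" already in the trie is "pmttm" (length 5).
Each of the 3 remaining characters creates one node.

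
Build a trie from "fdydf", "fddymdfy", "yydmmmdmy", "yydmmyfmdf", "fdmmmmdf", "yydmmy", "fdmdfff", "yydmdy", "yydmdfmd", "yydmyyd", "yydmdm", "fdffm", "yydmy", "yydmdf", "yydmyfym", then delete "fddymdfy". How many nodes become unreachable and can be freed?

Walk "fddymdfy" from the leaf back toward the root, removing each node that no remaining word uses.
The suffix "dymdfy" (6 nodes) is used only by "fddymdfy"; the node for "fd" still has the child "y", so pruning stops there.
Nodes removed: 6

6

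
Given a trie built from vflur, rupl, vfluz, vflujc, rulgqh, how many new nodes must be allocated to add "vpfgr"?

The longest prefix of "vpfgr" already in the trie is "v" (length 1).
New nodes needed: |"vpfgr"| − 1 = 5 − 1 = 4.

4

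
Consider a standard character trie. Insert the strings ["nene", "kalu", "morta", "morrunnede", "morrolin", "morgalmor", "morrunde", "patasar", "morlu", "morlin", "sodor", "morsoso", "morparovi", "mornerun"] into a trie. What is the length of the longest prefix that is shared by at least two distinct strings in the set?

6

Equivalently: take the maximum, over all pairs, of their longest common prefix length.
"morrunde" and "morrunnede" agree on "morrun" (6 characters) before diverging; nothing deeper is shared.
Longest shared-prefix length: 6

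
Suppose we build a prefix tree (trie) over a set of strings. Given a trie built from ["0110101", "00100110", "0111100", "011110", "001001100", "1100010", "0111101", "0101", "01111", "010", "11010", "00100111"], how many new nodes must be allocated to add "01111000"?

"0111100" is already a path in the trie; the remaining "0" must be added.
So 8 − 7 = 1 new nodes.

1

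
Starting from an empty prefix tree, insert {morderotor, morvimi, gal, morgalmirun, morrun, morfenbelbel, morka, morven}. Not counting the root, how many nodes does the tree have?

41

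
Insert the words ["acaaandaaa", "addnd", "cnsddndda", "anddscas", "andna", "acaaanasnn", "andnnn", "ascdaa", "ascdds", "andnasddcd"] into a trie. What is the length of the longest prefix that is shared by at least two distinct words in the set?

Equivalently: take the maximum, over all pairs, of their longest common prefix length.
e.g. "acaaanasnn" and "acaaandaaa" share the prefix "acaaan" of length 6; no pair shares a longer one.
Longest shared-prefix length: 6

6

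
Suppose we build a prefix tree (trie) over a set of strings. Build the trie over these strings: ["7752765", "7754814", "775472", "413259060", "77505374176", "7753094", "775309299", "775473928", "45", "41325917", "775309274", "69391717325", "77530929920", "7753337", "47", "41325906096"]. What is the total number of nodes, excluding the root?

65

Count nodes per top-level branch (shared prefixes stored once):
  '4'-branch (413259060, 41325906096, 41325917, 45, 47): 15 nodes
  '6'-branch (69391717325): 11 nodes
  '7'-branch (77505374176, 7752765, 775309274, 775309299, 77530929920, 7753094, 7753337, 775472, 775473928, 7754814): 39 nodes
Sum: 65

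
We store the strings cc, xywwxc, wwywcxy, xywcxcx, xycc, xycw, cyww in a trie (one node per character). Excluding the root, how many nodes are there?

25

Insert word by word; a character creates a node only if that edge doesn't already exist:
  "cc" → 2 new (c, c)
  "xywwxc" → 6 new (x, y, w, w, x, c)
  "wwywcxy" → 7 new (w, w, y, w, c, x, y)
  "xywcxcx" → prefix "xyw" already present; 4 new (c, x, c, x)
  "xycc" → prefix "xy" already present; 2 new (c, c)
  "xycw" → prefix "xyc" already present; 1 new (w)
  "cyww" → prefix "c" already present; 3 new (y, w, w)
Total nodes = 2 + 6 + 7 + 4 + 2 + 1 + 3 = 25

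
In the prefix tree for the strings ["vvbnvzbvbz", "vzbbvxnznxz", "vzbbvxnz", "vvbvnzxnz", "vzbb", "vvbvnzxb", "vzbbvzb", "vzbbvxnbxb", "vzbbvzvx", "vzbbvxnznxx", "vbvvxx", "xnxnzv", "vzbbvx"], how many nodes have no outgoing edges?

Leaves are exactly the stored words that no other stored word extends.
Those words: "vbvvxx", "vvbnvzbvbz", "vvbvnzxb", "vvbvnzxnz", "vzbbvxnbxb", "vzbbvxnznxx", "vzbbvxnznxz", "vzbbvzb", "vzbbvzvx", "xnxnzv"
Leaf count: 10

10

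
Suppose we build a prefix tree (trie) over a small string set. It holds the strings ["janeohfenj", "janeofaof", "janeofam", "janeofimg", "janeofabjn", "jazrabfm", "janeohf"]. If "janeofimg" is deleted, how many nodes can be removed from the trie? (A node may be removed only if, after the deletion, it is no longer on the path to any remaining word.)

Walk "janeofimg" from the leaf back toward the root, removing each node that no remaining word uses.
The suffix "img" (3 nodes) is used only by "janeofimg"; the node for "janeof" still has the child "a", so pruning stops there.
Nodes removed: 3

3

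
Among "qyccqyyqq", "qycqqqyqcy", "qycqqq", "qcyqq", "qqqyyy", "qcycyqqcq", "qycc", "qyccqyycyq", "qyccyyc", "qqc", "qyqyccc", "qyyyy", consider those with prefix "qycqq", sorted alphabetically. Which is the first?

Words with prefix "qycqq", in lexicographic order: "qycqqq", "qycqqqyqcy"
The 1st is qycqqq.

qycqqq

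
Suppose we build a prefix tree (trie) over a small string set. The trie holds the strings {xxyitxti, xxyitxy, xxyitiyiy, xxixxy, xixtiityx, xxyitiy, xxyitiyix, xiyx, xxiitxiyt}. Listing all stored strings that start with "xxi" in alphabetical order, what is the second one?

xxixxy

DFS of the "xxi" subtree visits, in order: "xxiitxiyt", "xxixxy"
The 2nd is xxixxy.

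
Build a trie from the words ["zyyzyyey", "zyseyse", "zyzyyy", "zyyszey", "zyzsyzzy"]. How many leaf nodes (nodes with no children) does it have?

Leaves are exactly the stored words that no other stored word extends.
Those words: "zyseyse", "zyyszey", "zyyzyyey", "zyzsyzzy", "zyzyyy"
Leaf count: 5

5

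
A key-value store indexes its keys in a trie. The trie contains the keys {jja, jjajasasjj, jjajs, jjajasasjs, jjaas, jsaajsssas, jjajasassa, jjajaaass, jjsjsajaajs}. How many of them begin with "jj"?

8

Walk to "jj"; the words in its subtree are exactly those with that prefix.
Words under "jj": jja, jjaas, jjajaaass, jjajasasjj, jjajasasjs, jjajasassa, jjajs, jjsjsajaajs
Count: 8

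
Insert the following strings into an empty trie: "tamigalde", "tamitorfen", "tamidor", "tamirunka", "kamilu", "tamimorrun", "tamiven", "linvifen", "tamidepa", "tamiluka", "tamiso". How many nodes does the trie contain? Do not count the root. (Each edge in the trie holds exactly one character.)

Insert word by word; a character creates a node only if that edge doesn't already exist:
  "tamigalde" → 9 new (t, a, m, i, g, a, l, d, e)
  "tamitorfen" → prefix "tami" already present; 6 new (t, o, r, f, e, n)
  "tamidor" → prefix "tami" already present; 3 new (d, o, r)
  "tamirunka" → prefix "tami" already present; 5 new (r, u, n, k, a)
  "kamilu" → 6 new (k, a, m, i, l, u)
  "tamimorrun" → prefix "tami" already present; 6 new (m, o, r, r, u, n)
  "tamiven" → prefix "tami" already present; 3 new (v, e, n)
  "linvifen" → 8 new (l, i, n, v, i, f, e, n)
  "tamidepa" → prefix "tamid" already present; 3 new (e, p, a)
  "tamiluka" → prefix "tami" already present; 4 new (l, u, k, a)
  "tamiso" → prefix "tami" already present; 2 new (s, o)
Total nodes = 9 + 6 + 3 + 5 + 6 + 6 + 3 + 8 + 3 + 4 + 2 = 55

55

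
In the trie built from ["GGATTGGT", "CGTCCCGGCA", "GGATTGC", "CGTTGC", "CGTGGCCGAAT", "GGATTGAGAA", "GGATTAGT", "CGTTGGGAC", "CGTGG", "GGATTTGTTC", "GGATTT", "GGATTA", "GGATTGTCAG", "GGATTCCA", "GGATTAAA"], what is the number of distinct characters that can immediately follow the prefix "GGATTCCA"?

0

The children of the "GGATTCCA" node are the distinct next characters among strings starting with "GGATTCCA".
No stored string extends past "GGATTCCA".
That node has 0 child edges.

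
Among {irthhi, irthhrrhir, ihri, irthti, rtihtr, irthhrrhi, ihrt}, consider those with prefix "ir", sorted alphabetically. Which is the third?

Filter for "ir…" and sort: "irthhi", "irthhrrhi", "irthhrrhir", "irthti"
Position 3: irthhrrhir

irthhrrhir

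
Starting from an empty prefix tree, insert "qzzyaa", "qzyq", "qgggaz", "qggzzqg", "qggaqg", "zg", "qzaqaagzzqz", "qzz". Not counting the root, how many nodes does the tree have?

31

Trace insertions, counting only characters that open a new branch:
  "qzzyaa" → 6 new (q, z, z, y, a, a)
  "qzyq" → prefix "qz" already present; 2 new (y, q)
  "qgggaz" → prefix "q" already present; 5 new (g, g, g, a, z)
  "qggzzqg" → prefix "qgg" already present; 4 new (z, z, q, g)
  "qggaqg" → prefix "qgg" already present; 3 new (a, q, g)
  "zg" → 2 new (z, g)
  "qzaqaagzzqz" → prefix "qz" already present; 9 new (a, q, a, a, g, z, z, q, z)
  "qzz" → prefix "qzz" already present; 0 new (none)
Total nodes = 6 + 2 + 5 + 4 + 3 + 2 + 9 + 0 = 31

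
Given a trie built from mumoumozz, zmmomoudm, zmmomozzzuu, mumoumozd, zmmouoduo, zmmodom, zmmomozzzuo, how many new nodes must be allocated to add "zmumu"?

The longest prefix of "zmumu" already in the trie is "zm" (length 2).
So 5 − 2 = 3 new nodes.

3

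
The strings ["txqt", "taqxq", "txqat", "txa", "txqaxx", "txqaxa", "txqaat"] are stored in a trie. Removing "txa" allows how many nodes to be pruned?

A node on "txa"'s path can go only if nothing else ends at it or branches off below it.
The suffix "a" (1 node) is used only by "txa"; the node for "tx" still has the child "q", so pruning stops there.
Nodes removed: 1

1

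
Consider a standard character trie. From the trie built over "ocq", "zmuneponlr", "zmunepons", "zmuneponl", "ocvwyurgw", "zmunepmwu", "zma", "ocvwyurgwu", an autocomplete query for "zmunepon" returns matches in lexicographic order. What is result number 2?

zmuneponlr

Words with prefix "zmunepon", in lexicographic order: "zmuneponl", "zmuneponlr", "zmunepons"
Position 2: zmuneponlr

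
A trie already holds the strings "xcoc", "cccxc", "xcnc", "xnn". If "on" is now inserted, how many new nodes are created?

2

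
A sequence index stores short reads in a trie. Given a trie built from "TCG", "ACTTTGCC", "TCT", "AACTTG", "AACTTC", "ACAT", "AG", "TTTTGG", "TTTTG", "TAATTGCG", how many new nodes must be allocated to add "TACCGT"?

"TA" is already a path in the trie; the remaining "CCGT" must be added.
So 6 − 2 = 4 new nodes.

4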